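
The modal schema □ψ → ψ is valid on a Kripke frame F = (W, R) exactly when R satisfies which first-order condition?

Suppose □ψ→ψ is valid. At any x set V(ψ)={w : Rxw}. Then □ψ holds at x, so ψ holds at x, i.e. Rxx.
Conversely, any frame satisfying ∀x Rxx validates the schema.
Frame condition: ∀x Rxx.

reflexivity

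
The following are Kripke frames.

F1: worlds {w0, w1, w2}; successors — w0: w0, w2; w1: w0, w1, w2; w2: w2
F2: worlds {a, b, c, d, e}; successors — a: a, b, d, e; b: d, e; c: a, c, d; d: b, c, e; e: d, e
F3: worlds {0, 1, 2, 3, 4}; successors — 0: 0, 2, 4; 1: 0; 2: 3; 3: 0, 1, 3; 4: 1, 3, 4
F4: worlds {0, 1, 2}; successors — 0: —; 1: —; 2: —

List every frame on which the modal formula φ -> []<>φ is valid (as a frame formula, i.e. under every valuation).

The schema corresponds to symmetry: forall x forall y (Rxy -> Ryx).
F1: fails — Rw1w2 but not Rw2w1.
F2: fails — Rab but not Rba.
F3: fails — R10 but not R01.
F4: satisfies the condition.

F4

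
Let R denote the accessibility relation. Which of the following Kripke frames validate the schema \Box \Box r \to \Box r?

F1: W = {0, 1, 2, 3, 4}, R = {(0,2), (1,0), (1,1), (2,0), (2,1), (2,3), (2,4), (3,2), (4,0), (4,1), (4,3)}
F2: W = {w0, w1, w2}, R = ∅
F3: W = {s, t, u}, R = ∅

The schema corresponds to density: \forall x \forall y (Rxy \to \exists z (Rxz \wedge Rzy)).
F1: fails — R32 but no z with R3z and Rz2.
F2: holds.
F3: holds.
Valid on: F2, F3.

F2, F3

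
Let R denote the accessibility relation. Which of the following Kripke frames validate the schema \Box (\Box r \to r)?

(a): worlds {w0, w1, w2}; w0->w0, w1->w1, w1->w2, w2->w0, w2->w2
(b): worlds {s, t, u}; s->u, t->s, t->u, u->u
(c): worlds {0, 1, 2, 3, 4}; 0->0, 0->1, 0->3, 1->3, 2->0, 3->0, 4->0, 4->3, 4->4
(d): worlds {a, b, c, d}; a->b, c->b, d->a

Frame correspondent (Sahlqvist): \forall x \forall y (Rxy \to Ryy) — i.e. shift-reflexivity.
(a): condition met.
(b): fails — Rts but not Rss.
(c): fails — R43 but not R33.
(d): fails — Rab but not Rbb.

(a)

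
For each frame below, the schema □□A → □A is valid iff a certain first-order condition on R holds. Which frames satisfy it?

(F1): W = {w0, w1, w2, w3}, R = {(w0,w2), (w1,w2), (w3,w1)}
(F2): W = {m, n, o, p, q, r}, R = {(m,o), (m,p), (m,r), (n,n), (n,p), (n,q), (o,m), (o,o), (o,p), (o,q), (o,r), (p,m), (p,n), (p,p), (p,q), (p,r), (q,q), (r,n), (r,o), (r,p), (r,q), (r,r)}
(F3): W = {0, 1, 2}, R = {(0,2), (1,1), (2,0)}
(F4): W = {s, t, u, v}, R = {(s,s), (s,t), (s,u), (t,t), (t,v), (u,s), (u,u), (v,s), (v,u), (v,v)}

(F2), (F4)

Frame correspondent (Sahlqvist): ∀x ∀y (Rxy → ∃z (Rxz ∧ Rzy)) — i.e. density.
(F1): fails — Rw1w2 but no z with Rw1z and Rzw2.
(F2): satisfies the condition.
(F3): fails — R20 but no z with R2z and Rz0.
(F4): satisfies the condition.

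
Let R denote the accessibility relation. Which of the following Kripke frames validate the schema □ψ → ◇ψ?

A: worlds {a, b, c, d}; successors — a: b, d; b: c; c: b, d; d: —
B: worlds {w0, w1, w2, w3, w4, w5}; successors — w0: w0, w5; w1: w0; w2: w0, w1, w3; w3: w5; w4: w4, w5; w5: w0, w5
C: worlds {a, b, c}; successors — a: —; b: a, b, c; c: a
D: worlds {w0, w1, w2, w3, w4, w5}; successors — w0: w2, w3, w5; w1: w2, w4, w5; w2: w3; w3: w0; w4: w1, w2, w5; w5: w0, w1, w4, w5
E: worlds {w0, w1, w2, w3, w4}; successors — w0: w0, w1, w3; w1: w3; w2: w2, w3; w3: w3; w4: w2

This is the axiom for seriality; its first-order frame correspondent is ∀x ∃y Rxy.
A: fails — world d has no successor.
B: satisfies the condition.
C: fails — world a has no successor.
D: satisfies the condition.
E: satisfies the condition.
Valid on: B, D, E.

B, D, E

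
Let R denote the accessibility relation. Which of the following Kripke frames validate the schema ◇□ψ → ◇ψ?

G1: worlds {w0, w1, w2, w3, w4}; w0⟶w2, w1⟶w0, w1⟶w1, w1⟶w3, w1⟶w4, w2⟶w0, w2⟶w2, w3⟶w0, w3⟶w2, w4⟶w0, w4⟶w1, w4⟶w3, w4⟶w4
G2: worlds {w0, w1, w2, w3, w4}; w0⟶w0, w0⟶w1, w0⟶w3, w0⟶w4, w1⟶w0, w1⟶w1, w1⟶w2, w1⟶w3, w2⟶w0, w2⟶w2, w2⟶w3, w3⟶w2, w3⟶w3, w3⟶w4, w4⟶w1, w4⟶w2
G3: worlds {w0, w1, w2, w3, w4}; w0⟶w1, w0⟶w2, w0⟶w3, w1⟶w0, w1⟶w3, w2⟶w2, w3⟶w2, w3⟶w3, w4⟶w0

G2

Frame correspondent (Sahlqvist): ∀x ∀y (xRy → ∃w (yRw ∧ xRw)) — i.e. a generalized confluence (Geach) condition.
G1: fails — w1Rw0 but no w with w0Rw and w1Rw.
G2: ✓.
G3: fails — w4Rw0 but no w with w0Rw and w4Rw.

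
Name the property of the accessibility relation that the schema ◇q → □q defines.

This is the CD axiom.
It corresponds to partial functionality: ∀x ∀y ∀z (Rxy ∧ Rxz → y = z).

Partial functionality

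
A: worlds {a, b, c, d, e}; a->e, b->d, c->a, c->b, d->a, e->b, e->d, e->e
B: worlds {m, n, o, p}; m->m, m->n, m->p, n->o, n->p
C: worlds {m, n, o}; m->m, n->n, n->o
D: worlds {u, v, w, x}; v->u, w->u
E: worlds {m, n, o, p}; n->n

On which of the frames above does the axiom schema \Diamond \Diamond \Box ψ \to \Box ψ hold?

Frame correspondent (Sahlqvist): \forall x \forall y \forall z ((x R^2 y \wedge xRz) \to \exists w (yRw \wedge z = w)) — i.e. a generalized confluence (Geach) condition.
A: fails — aR²b, aRe but no w with bRw and e=w.
B: fails — mR²n, mRm but no w with nRw and m=w.
C: fails — nR²o, nRn but no w with oRw and n=w.
D: condition met.
E: condition met.
Valid on: D, E.

D, E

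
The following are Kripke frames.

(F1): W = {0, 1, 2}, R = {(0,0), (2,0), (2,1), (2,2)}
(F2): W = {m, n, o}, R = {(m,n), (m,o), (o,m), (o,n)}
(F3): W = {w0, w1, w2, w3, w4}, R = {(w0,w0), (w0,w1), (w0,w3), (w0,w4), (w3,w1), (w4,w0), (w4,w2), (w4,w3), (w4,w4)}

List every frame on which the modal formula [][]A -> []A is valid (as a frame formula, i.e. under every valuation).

Frame correspondent (Sahlqvist): forall x forall y (Rxy -> exists z (Rxz & Rzy)) — i.e. density.
(F1): satisfies the condition.
(F2): fails — Rom but no z with Roz and Rzm.
(F3): fails — Rw3w1 but no z with Rw3z and Rzw1.
Valid on: (F1).

(F1)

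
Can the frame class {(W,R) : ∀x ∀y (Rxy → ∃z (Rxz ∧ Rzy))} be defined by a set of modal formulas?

Yes, by □□r → □r

The condition is density. A defining modal formula is □□r → □r.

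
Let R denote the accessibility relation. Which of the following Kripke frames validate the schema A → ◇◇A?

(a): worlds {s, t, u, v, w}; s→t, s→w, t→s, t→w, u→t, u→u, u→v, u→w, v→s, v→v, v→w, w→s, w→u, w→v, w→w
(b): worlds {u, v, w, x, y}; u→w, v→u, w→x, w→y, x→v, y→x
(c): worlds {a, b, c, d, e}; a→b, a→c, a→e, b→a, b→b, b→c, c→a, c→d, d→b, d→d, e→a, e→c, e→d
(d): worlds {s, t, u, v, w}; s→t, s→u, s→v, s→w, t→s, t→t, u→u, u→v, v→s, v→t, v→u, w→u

The schema corresponds to a generalized confluence (Geach) condition: ∀x ∃w (x = w ∧ xR²w).
(a): ✓.
(b): fails — at u but no t with u=t and uR²t.
(c): ✓.
(d): fails — at w but no w* with w=w* and wR²w*.
Valid on: (a), (c).

(a), (c)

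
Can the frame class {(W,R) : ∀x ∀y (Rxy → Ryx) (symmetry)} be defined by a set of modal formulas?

This is a Sahlqvist condition; the B axiom p → □◇p defines it.
Suppose p→□◇p is valid. Take Rxy and set V(p)={x}. Then p at x, so □◇p at x, so ◇p at y, so some z with Ryz has p; z=x, i.e. Ryx.

Definable; p → □◇p defines it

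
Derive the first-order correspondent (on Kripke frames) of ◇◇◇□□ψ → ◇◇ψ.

This is a Sahlqvist (Geach-type) schema ◇^3□^2ψ → □^0◇^2ψ.
Minimal-valuation argument: fix x; take any y with xR^3y and any z with xR^0z. Set V(ψ) to the set of worlds R-reachable from y in exactly 2 steps. Then □^2ψ holds at y, so the antecedent holds at x; validity forces ◇^2ψ at z, giving a w with zR^2w and yR^2w.
First-order correspondent: ∀x ∀y (xR³y → ∃w (yR²w ∧ xR²w)).

∀x ∀y (xR³y → ∃w (yR²w ∧ xR²w))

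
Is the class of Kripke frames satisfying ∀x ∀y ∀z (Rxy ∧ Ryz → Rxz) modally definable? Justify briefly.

The condition is transitivity. A defining modal formula is □q → □□q.
Suppose □q→□□q is valid. Take Rxy, Ryz and set V(q)={w : Rxw}. Then □q at x, so □□q at x, so □q at y, so q at z, i.e. Rxz.

Yes, by □q → □□q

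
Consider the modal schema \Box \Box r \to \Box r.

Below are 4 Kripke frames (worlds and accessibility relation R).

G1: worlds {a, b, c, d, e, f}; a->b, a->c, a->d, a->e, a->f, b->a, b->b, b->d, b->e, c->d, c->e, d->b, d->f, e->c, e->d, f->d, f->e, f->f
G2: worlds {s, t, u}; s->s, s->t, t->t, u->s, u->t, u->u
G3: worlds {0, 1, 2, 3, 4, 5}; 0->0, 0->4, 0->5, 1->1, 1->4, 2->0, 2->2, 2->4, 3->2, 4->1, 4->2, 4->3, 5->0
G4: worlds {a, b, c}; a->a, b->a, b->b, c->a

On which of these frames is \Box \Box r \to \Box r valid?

The schema corresponds to density: \forall x \forall y (Rxy \to \exists z (Rxz \wedge Rzy)).
G1: fails — Rec but no z with Rez and Rzc.
G2: satisfies the condition.
G3: fails — R43 but no z with R4z and Rz3.
G4: satisfies the condition.
Valid on: G2, G4.

G2, G4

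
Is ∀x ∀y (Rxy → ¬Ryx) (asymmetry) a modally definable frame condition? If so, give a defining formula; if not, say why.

Not definable by any modal formula

Any modally definable frame class is closed under surjective bounded morphisms.
The 3-cycle (worlds s,t,u with s→t→u→s) is asymmetric. Mapping every world to a single reflexive point • is a surjective bounded morphism, and the reflexive point is not asymmetric (R•• but asymmetry requires ¬R••).
Hence asymmetry is not modally definable.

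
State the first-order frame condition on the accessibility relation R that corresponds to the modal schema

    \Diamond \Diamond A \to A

This is a Sahlqvist (Geach-type) schema ◇^2□^0A → □^0◇^0A.
Minimal-valuation argument: fix x; take any y with xR^2y and any z with xR^0z. Set V(A) to the set of worlds R-reachable from y in exactly 0 steps. Then □^0A holds at y, so the antecedent holds at x; validity forces ◇^0A at z, giving a w with zR^0w and yR^0w.
First-order correspondent: \forall x \forall y (x R^2 y \to \exists w (y = w \wedge x = w)).

\forall x \forall y (x R^2 y \to \exists w (y = w \wedge x = w))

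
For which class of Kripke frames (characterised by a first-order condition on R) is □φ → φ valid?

This schema is the T axiom.
Its frame correspondent is reflexivity — ∀x Rxx.

reflexivity: ∀x Rxx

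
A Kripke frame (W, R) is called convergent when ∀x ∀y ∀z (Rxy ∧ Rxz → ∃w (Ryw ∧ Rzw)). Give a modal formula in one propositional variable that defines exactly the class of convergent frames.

The condition is convergence. The .2 schema ◇□ψ → □◇ψ defines it.
Suppose ◇□ψ→□◇ψ is valid. Take Rxy, Rxz and set V(ψ)={w : Ryw}. Then □ψ at y so ◇□ψ at x, so □◇ψ at x, so ◇ψ at z, giving w with Rzw and Ryw.

◇□ψ → □◇ψ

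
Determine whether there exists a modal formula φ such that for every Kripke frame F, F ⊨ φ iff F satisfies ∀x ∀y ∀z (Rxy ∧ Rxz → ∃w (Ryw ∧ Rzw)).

This is a Sahlqvist condition; the .2 axiom ◇□p → □◇p defines it.

Yes, by ◇□p → □◇p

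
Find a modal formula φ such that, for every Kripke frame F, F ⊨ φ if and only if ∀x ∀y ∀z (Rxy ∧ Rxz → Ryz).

This is the Euclidean property; the standard corresponding axiom is 5: ◇s → □◇s.

◇s → □◇s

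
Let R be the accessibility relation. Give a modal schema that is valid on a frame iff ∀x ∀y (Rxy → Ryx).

p → □◇p

The condition is symmetry. The B schema p → □◇p defines it.
Suppose p→□◇p is valid. Take Rxy and set V(p)={x}. Then p at x, so □◇p at x, so ◇p at y, so some z with Ryz has p; z=x, i.e. Ryx.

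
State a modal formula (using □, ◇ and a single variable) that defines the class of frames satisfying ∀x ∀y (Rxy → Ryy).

□(□s → s)

This is shift-reflexivity; the standard corresponding axiom is T□: □(□s → s).
Suppose □(□s→s) is valid. Take Rxy and set V(s)={w : Ryw}. Then at y, □s holds; since □(□s→s) at x, □s→s at y, so s at y, i.e. Ryy.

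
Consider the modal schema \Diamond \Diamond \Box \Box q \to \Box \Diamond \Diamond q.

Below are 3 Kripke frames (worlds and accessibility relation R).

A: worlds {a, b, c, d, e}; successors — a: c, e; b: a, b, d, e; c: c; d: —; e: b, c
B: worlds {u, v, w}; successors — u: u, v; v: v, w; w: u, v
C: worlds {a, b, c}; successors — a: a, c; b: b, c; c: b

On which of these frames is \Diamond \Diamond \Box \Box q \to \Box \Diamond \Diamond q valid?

The schema corresponds to a generalized confluence (Geach) condition: \forall x \forall y \forall z ((x R^2 y \wedge xRz) \to \exists w (y R^2 w \wedge z R^2 w)).
A: fails — bR²a, bRd but no w with aR²w and dR²w.
B: ✓.
C: ✓.

B, C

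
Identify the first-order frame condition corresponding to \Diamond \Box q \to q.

symmetry: \forall x \forall y (Rxy \to Ryx)

Equivalently (dual form): q → □◇q.
Suppose q→□◇q is valid. Take Rxy and set V(q)={x}. Then q at x, so □◇q at x, so ◇q at y, so some z with Ryz has q; z=x, i.e. Ryx.
The converse is a direct semantic check.
So the correspondent is symmetry.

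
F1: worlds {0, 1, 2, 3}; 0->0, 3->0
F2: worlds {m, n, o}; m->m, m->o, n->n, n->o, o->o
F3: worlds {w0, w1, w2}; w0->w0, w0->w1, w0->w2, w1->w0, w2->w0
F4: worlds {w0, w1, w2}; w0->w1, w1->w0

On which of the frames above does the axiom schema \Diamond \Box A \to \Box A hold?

F1

Frame correspondent (Sahlqvist): \forall x \forall y \forall z (Rxy \wedge Rxz \to Ryz) — i.e. the Euclidean property.
F1: condition met.
F2: fails — Rmo and Rmm but not Rom.
F3: fails — Rw0w1 and Rw0w1 but not Rw1w1.
F4: fails — Rw0w1 and Rw0w1 but not Rw1w1.
Valid on: F1.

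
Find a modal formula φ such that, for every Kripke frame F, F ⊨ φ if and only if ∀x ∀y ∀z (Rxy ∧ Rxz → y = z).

◇s → □s

This is partial functionality; the standard corresponding axiom is CD: ◇s → □s.
Suppose ◇s→□s is valid. Take Rxy, Rxz and set V(s)={y}. Then ◇s at x, so □s at x, so s at z, i.e. z=y.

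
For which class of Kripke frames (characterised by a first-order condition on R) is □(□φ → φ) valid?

Suppose □(□φ→φ) is valid. Take Rxy and set V(φ)={w : Ryw}. Then at y, □φ holds; since □(□φ→φ) at x, □φ→φ at y, so φ at y, i.e. Ryy.
Conversely, any frame satisfying ∀x ∀y (Rxy → Ryy) validates the schema.
So the correspondent is shift-reflexivity.

shift-reflexivity: ∀x ∀y (Rxy → Ryy)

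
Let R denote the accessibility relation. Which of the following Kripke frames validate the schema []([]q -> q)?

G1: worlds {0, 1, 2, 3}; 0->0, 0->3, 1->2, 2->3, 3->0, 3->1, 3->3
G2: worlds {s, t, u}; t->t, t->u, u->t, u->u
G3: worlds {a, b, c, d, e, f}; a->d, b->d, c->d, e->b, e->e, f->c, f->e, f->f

G2

The schema corresponds to shift-reflexivity: forall x forall y (Rxy -> Ryy).
G1: fails — R31 but not R11.
G2: ✓.
G3: fails — Reb but not Rbb.
Valid on: G2.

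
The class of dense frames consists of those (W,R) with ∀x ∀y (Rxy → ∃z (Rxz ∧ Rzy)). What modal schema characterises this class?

□□s → □s

A defining formula is □□s → □s (the C4 axiom).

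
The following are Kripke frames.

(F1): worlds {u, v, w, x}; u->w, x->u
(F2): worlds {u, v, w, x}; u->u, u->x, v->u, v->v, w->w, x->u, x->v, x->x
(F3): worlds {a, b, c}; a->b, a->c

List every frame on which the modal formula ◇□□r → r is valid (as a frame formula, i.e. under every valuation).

Frame correspondent (Sahlqvist): ∀x ∀y (xRy → ∃w (yR²w ∧ x = w)) — i.e. a generalized confluence (Geach) condition.
(F1): fails — uRw but no t with wR²t and u=t.
(F2): satisfies the condition.
(F3): fails — aRb but no w with bR²w and a=w.

(F2)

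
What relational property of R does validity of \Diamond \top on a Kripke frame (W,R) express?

◇⊤ holds at w iff w has a successor, so frame-validity of ◇⊤ is exactly seriality. Equivalently via □φ → ◇φ:
Suppose □φ→◇φ is valid. At any x set V(φ)=W. Then □φ at x, so ◇φ at x, so x has a successor.

Seriality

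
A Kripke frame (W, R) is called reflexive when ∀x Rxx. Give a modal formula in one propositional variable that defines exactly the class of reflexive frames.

This is reflexivity; the standard corresponding axiom is T: □q → q.
Suppose □q→q is valid. At any x set V(q)={w : Rxw}. Then □q holds at x, so q holds at x, i.e. Rxx.

□q → q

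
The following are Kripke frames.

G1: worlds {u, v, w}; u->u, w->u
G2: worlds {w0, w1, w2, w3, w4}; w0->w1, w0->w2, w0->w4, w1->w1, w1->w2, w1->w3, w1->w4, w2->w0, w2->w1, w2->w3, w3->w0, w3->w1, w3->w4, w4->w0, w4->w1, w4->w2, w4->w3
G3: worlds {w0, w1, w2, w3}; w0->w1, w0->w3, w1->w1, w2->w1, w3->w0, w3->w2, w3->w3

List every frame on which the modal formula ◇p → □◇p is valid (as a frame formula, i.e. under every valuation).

G1

The schema corresponds to the Euclidean property: ∀x ∀y ∀z (Rxy ∧ Rxz → Ryz).
G1: holds.
G2: fails — Rw0w4 and Rw0w4 but not Rw4w4.
G3: fails — Rw0w1 and Rw0w3 but not Rw1w3.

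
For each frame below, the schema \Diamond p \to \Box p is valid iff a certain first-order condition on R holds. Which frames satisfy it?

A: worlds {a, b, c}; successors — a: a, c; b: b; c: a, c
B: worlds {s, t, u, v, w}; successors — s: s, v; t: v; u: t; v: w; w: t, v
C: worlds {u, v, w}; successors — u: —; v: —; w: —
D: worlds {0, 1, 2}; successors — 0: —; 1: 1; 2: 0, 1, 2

The schema corresponds to partial functionality: \forall x \forall y \forall z (Rxy \wedge Rxz \to y = z).
A: fails — a sees both a and c.
B: fails — s sees both s and v.
C: ✓.
D: fails — 2 sees both 0 and 1.
Valid on: C.

C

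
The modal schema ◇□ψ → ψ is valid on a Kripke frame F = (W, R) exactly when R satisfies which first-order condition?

This schema is equivalent to the B axiom ψ → □◇ψ.
It corresponds to symmetry: ∀x ∀y (Rxy → Ryx).

symmetry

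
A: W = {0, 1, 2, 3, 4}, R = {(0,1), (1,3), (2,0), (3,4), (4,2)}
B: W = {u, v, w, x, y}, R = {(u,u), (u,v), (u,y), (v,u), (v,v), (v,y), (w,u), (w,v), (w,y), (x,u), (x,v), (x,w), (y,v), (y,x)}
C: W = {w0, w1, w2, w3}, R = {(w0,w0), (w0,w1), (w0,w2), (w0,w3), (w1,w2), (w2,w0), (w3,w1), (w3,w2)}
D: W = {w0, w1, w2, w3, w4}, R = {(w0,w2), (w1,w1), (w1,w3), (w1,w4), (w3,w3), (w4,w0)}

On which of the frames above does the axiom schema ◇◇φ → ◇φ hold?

This is the axiom for transitivity; its first-order frame correspondent is ∀x ∀y ∀z (Rxy ∧ Ryz → Rxz).
A: fails — R34 and R42 but not R32.
B: fails — Rxw and Rwy but not Rxy.
C: fails — Rw1w2 and Rw2w0 but not Rw1w0.
D: fails — Rw4w0 and Rw0w2 but not Rw4w2.
Valid on no frame.

none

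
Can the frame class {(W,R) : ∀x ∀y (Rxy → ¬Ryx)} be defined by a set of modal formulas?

Not definable by any modal formula

If a class were modally definable it would be closed under surjective bounded morphisms (Goldblatt–Thomason).
The 4-cycle (worlds 0,1,2,3 with 0→1→2→3→0) is asymmetric. Mapping every world to a single reflexive point • is a surjective bounded morphism, and the reflexive point is not asymmetric (R•• but asymmetry requires ¬R••).
So no modal formula (or set of formulas) defines exactly the asymmetric frames.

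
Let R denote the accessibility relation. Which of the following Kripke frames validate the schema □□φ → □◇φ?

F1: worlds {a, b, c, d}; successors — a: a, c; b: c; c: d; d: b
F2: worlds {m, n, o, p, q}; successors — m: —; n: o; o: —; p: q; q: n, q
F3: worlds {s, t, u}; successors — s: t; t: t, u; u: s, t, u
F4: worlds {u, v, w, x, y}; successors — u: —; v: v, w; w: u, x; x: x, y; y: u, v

F1, F3

The schema corresponds to a generalized confluence (Geach) condition: ∀x ∀z (xRz → ∃w (xR²w ∧ zRw)).
F1: satisfies the condition.
F2: fails — nRo but no w with nR²w and oRw.
F3: satisfies the condition.
F4: fails — wRu but no t with wR²t and uRt.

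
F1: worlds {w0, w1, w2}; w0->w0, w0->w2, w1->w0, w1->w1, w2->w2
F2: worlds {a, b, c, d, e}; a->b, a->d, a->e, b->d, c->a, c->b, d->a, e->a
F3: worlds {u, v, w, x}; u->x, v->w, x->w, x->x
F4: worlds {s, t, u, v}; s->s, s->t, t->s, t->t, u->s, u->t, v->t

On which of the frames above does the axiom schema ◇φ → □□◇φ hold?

F4

The schema corresponds to a generalized confluence (Geach) condition: ∀x ∀y ∀z ((xRy ∧ xR²z) → ∃w (y = w ∧ zRw)).
F1: fails — w0Rw0, w0R²w2 but no w with w0=w and w2Rw.
F2: fails — aRb, aR²d but no w with b=w and dRw.
F3: fails — uRx, uR²w but no t with x=t and wRt.
F4: holds.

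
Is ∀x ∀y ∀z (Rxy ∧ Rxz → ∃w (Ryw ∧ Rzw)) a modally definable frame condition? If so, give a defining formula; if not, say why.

Yes: it is convergence, defined by the .2 schema ◇□q → □◇q.
Suppose ◇□q→□◇q is valid. Take Rxy, Rxz and set V(q)={w : Ryw}. Then □q at y so ◇□q at x, so □◇q at x, so ◇q at z, giving w with Rzw and Ryw.

Yes — defined by ◇□q → □◇q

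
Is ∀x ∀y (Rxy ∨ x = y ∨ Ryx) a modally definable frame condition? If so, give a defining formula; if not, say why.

If a class were modally definable it would be closed under disjoint unions (Goldblatt–Thomason).
Take 4 disjoint single-world reflexive frames: each is trivially connected, but their disjoint union has 4 worlds with no edge between distinct components, so it is not connected.
Hence connectedness of R is not modally definable.

No — not modally definable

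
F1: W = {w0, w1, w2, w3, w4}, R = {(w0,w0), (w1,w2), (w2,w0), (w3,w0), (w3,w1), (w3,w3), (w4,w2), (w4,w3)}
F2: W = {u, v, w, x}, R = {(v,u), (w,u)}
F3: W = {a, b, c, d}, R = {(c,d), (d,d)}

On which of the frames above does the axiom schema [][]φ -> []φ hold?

F3

The schema corresponds to density: forall x forall y (Rxy -> exists z (Rxz & Rzy)).
F1: fails — Rw1w2 but no z with Rw1z and Rzw2.
F2: fails — Rvu but no z with Rvz and Rzu.
F3: holds.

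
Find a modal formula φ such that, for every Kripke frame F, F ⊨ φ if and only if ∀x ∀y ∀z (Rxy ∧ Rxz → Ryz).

◇r → □◇r

This is the Euclidean property; the standard corresponding axiom is 5: ◇r → □◇r.
Suppose ◇r→□◇r is valid. Take Rxy, Rxz and set V(r)={y}. Then ◇r at x, so □◇r at x, so ◇r at z, so some w with Rzw has r; w=y, i.e. Rzy. By symmetry of the argument, Ryz.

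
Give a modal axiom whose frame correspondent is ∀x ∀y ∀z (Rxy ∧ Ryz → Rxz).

□p → □□p

This is transitivity; the standard corresponding axiom is 4: □p → □□p.
Suppose □p→□□p is valid. Take Rxy, Ryz and set V(p)={w : Rxw}. Then □p at x, so □□p at x, so □p at y, so p at z, i.e. Rxz.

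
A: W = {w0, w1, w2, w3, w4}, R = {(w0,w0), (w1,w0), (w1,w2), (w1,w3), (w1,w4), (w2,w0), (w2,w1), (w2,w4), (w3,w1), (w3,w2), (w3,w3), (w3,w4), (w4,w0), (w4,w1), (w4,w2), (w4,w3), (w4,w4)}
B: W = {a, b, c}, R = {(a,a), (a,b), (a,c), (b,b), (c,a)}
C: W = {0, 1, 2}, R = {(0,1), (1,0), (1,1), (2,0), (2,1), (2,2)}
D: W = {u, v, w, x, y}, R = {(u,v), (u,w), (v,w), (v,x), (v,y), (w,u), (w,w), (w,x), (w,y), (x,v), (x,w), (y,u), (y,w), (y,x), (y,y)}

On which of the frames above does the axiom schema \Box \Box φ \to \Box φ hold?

A, B, C

This is the axiom for density; its first-order frame correspondent is \forall x \forall y (Rxy \to \exists z (Rxz \wedge Rzy)).
A: condition met.
B: condition met.
C: condition met.
D: fails — Ruv but no z with Ruz and Rzv.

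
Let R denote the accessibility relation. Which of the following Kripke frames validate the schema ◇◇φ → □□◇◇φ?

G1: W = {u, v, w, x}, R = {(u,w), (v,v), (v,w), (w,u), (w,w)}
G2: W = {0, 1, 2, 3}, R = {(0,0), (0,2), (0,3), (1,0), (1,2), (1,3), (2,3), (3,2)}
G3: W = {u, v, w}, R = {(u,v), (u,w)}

G3

This is the axiom for a generalized confluence (Geach) condition; its first-order frame correspondent is ∀x ∀y ∀z ((xR²y ∧ xR²z) → ∃w (y = w ∧ zR²w)).
G1: fails — vR²v, vR²u but no t with v=t and uR²t.
G2: fails — 0R²0, 0R²2 but no w with 0=w and 2R²w.
G3: condition met.
Valid on: G3.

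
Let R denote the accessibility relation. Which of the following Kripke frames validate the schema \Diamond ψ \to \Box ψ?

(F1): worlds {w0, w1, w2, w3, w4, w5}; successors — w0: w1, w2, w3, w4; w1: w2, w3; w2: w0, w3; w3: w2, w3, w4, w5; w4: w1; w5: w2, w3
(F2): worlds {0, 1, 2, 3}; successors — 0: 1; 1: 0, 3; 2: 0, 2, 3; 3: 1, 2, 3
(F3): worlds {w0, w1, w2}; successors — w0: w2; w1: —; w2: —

(F3)

Frame correspondent (Sahlqvist): \forall x \forall y \forall z (Rxy \wedge Rxz \to y = z) — i.e. partial functionality.
(F1): fails — w0 sees both w1 and w2.
(F2): fails — 1 sees both 0 and 3.
(F3): satisfies the condition.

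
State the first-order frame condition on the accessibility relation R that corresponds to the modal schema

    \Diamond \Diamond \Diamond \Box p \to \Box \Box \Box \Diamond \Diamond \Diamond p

\forall x \forall y \forall z ((x R^3 y \wedge x R^3 z) \to \exists w (yRw \wedge z R^3 w))

This is a Sahlqvist (Geach-type) schema ◇^3□^1p → □^3◇^3p.
Minimal-valuation argument: fix x; take any y with xR^3y and any z with xR^3z. Set V(p) to the set of worlds R-reachable from y in exactly 1 step. Then □^1p holds at y, so the antecedent holds at x; validity forces ◇^3p at z, giving a w with zR^3w and yR^1w.
First-order correspondent: \forall x \forall y \forall z ((x R^3 y \wedge x R^3 z) \to \exists w (yRw \wedge z R^3 w)).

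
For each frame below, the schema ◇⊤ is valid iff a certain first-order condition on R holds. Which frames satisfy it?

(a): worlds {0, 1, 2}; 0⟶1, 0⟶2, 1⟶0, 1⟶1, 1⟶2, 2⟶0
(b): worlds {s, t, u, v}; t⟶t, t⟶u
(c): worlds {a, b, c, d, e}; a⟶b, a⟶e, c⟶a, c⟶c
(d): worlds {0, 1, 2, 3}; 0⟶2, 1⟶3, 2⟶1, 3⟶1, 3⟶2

(a), (d)

This is the axiom for seriality; its first-order frame correspondent is ∀x ∃y Rxy.
(a): condition met.
(b): fails — world s has no successor.
(c): fails — world b has no successor.
(d): condition met.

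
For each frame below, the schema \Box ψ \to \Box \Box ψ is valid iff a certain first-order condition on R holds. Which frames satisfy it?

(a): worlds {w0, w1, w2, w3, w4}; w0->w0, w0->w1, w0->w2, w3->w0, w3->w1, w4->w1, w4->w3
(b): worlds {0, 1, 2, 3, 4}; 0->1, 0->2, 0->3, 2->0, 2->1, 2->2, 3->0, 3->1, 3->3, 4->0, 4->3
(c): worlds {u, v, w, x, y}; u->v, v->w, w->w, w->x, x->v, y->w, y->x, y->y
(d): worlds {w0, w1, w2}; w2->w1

The schema corresponds to transitivity: \forall x \forall y \forall z (Rxy \wedge Ryz \to Rxz).
(a): fails — Rw3w0 and Rw0w2 but not Rw3w2.
(b): fails — R02 and R20 but not R00.
(c): fails — Ruv and Rvw but not Ruw.
(d): condition met.
Valid on: (d).

(d)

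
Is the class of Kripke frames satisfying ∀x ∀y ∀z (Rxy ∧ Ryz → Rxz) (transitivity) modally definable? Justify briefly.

Definable; □q → □□q defines it

The condition is transitivity. A defining modal formula is □q → □□q.
Suppose □q→□□q is valid. Take Rxy, Ryz and set V(q)={w : Rxw}. Then □q at x, so □□q at x, so □q at y, so q at z, i.e. Rxz.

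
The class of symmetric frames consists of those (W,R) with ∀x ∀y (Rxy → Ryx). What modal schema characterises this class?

A defining formula is r → □◇r (the B axiom).

r → □◇r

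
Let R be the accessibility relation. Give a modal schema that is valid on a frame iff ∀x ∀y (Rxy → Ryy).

□(□ψ → ψ)

The condition is shift-reflexivity. The T□ schema □(□ψ → ψ) defines it.
Suppose □(□ψ→ψ) is valid. Take Rxy and set V(ψ)={w : Ryw}. Then at y, □ψ holds; since □(□ψ→ψ) at x, □ψ→ψ at y, so ψ at y, i.e. Ryy.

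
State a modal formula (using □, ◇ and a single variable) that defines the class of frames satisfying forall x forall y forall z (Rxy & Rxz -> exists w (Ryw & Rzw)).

◇□r → □◇r

This is convergence; the standard corresponding axiom is .2: ◇□r → □◇r.
Suppose ◇□r→□◇r is valid. Take Rxy, Rxz and set V(r)={w : Ryw}. Then □r at y so ◇□r at x, so □◇r at x, so ◇r at z, giving w with Rzw and Ryw.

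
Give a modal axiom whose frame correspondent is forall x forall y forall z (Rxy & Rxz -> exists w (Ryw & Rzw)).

◇□s → □◇s

The condition is convergence. The .2 schema ◇□s → □◇s defines it.
Suppose ◇□s→□◇s is valid. Take Rxy, Rxz and set V(s)={w : Ryw}. Then □s at y so ◇□s at x, so □◇s at x, so ◇s at z, giving w with Rzw and Ryw.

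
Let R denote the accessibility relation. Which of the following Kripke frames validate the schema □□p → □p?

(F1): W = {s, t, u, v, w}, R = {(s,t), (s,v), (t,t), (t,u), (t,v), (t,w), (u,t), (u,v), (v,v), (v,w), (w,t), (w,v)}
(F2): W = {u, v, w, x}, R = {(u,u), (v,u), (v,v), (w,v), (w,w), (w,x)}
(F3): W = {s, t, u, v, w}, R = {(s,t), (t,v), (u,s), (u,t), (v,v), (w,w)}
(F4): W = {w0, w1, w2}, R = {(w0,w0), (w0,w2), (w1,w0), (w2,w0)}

(F1), (F2), (F4)

This is the axiom for density; its first-order frame correspondent is ∀x ∀y (Rxy → ∃z (Rxz ∧ Rzy)).
(F1): holds.
(F2): holds.
(F3): fails — Rus but no z with Ruz and Rzs.
(F4): holds.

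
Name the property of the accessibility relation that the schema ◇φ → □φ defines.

This schema is the CD axiom.
Its frame correspondent is partial functionality — ∀x ∀y ∀z (Rxy ∧ Rxz → y = z).

partial functionality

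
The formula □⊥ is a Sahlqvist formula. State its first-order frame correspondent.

emptiness of R

□⊥ is valid iff no world has any successor (otherwise □⊥ fails at any world with one).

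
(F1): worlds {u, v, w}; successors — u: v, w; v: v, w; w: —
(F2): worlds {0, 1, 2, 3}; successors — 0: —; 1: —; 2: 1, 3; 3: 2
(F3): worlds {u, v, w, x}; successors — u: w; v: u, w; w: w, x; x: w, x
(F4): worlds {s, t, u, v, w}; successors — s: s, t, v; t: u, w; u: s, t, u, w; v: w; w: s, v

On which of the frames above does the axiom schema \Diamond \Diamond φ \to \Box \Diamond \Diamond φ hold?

(F3)

Frame correspondent (Sahlqvist): \forall x \forall y \forall z ((x R^2 y \wedge xRz) \to \exists w (y = w \wedge z R^2 w)) — i.e. a generalized confluence (Geach) condition.
(F1): fails — uR²v, uRw but no t with v=t and wR²t.
(F2): fails — 2R²2, 2R1 but no w with 2=w and 1R²w.
(F3): holds.
(F4): fails — sR²t, sRv but no w* with t=w* and vR²w*.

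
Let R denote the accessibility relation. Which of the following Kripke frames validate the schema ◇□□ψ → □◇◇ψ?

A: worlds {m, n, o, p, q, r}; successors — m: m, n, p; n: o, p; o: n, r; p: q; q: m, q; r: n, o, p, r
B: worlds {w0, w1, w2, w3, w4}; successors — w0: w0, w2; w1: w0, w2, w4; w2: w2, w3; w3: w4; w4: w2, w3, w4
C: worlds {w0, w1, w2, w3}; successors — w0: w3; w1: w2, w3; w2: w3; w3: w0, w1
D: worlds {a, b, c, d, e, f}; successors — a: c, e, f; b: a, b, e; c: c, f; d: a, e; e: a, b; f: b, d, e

Frame correspondent (Sahlqvist): ∀x ∀y ∀z ((xRy ∧ xRz) → ∃w (yR²w ∧ zR²w)) — i.e. a generalized confluence (Geach) condition.
A: fails — nRo, nRp but no w with oR²w and pR²w.
B: holds.
C: fails — w1Rw2, w1Rw3 but no w with w2R²w and w3R²w.
D: holds.
Valid on: B, D.

B, D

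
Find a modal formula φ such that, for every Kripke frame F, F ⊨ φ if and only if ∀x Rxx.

The condition is reflexivity. The T schema □q → q defines it.
Suppose □q→q is valid. At any x set V(q)={w : Rxw}. Then □q holds at x, so q holds at x, i.e. Rxx.

□q → q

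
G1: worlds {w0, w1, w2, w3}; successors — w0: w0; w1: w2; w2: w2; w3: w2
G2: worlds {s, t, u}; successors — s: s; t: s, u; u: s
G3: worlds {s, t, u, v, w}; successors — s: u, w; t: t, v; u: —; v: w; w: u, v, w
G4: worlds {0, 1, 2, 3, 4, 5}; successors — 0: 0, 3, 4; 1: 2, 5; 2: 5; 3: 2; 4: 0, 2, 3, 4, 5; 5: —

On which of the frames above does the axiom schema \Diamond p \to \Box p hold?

G1

This is the axiom for partial functionality; its first-order frame correspondent is \forall x \forall y \forall z (Rxy \wedge Rxz \to y = z).
G1: ✓.
G2: fails — t sees both s and u.
G3: fails — s sees both u and w.
G4: fails — 0 sees both 0 and 3.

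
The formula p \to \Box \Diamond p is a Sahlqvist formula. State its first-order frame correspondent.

Suppose p→□◇p is valid. Take Rxy and set V(p)={x}. Then p at x, so □◇p at x, so ◇p at y, so some z with Ryz has p; z=x, i.e. Ryx.

symmetry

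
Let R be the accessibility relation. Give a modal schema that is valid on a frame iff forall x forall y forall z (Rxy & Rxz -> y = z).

◇q → □q

The condition is partial functionality. The CD schema ◇q → □q defines it.
Suppose ◇q→□q is valid. Take Rxy, Rxz and set V(q)={y}. Then ◇q at x, so □q at x, so q at z, i.e. z=y.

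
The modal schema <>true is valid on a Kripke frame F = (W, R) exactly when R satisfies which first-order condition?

seriality: forall x exists y Rxy

◇⊤ holds at w iff w has a successor, so frame-validity of ◇⊤ is exactly seriality. Equivalently via □ψ → ◇ψ:
Suppose □ψ→◇ψ is valid. At any x set V(ψ)=W. Then □ψ at x, so ◇ψ at x, so x has a successor.
Conversely, any frame satisfying forall x exists y Rxy validates the schema.
So the correspondent is seriality.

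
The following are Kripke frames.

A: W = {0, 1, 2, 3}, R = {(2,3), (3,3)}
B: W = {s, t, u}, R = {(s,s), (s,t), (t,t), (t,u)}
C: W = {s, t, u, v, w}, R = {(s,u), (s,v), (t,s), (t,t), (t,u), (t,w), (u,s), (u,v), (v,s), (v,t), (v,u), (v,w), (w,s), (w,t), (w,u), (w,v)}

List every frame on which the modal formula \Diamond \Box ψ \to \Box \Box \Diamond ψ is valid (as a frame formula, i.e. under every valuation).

A, C

Frame correspondent (Sahlqvist): \forall x \forall y \forall z ((xRy \wedge x R^2 z) \to \exists w (yRw \wedge zRw)) — i.e. a generalized confluence (Geach) condition.
A: holds.
B: fails — sRs, sR²u but no w with sRw and uRw.
C: holds.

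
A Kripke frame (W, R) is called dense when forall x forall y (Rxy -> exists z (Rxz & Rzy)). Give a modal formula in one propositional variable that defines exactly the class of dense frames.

□□q → □q

The condition is density. The C4 schema □□q → □q defines it.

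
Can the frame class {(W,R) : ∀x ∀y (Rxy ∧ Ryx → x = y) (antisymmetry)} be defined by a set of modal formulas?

Modal frame validity is preserved under surjective bounded morphisms.
The 6-cycle (worlds 0,1,2,3,4,5 with 0→1→2→3→4→5→0) is antisymmetric. Sending even-indexed worlds to s and odd-indexed worlds to t is a surjective bounded morphism onto the two-world frame with s↔t, which is not antisymmetric.
Hence antisymmetry is not modally definable.

No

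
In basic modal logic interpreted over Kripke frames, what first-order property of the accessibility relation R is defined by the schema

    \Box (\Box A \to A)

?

shift-reflexivity: \forall x \forall y (Rxy \to Ryy)

Suppose □(□A→A) is valid. Take Rxy and set V(A)={w : Ryw}. Then at y, □A holds; since □(□A→A) at x, □A→A at y, so A at y, i.e. Ryy.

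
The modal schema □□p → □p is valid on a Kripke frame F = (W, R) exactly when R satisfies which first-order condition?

This is the C4 axiom.
Its frame correspondent is density — ∀x ∀y (Rxy → ∃z (Rxz ∧ Rzy)).

density: ∀x ∀y (Rxy → ∃z (Rxz ∧ Rzy))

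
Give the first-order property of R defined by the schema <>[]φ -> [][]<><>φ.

forall x forall y forall z ((xRy & x R^2 z) -> exists w (yRw & z R^2 w))

This is a Sahlqvist (Geach-type) schema ◇^1□^1φ → □^2◇^2φ.
First-order correspondent: forall x forall y forall z ((xRy & x R^2 z) -> exists w (yRw & z R^2 w)).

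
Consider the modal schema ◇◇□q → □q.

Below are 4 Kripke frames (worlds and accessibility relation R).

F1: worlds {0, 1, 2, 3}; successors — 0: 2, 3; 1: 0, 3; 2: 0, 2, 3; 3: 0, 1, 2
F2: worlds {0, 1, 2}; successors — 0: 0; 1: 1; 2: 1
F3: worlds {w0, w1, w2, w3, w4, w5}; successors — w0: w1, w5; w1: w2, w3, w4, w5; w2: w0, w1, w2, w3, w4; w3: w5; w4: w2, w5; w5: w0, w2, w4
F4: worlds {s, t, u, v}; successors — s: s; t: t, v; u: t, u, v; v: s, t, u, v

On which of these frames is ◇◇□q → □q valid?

F2

The schema corresponds to a generalized confluence (Geach) condition: ∀x ∀y ∀z ((xR²y ∧ xRz) → ∃w (yRw ∧ z = w)).
F1: fails — 0R²1, 0R2 but no w with 1Rw and 2=w.
F2: satisfies the condition.
F3: fails — w0R²w2, w0Rw5 but no w with w2Rw and w5=w.
F4: fails — tR²s, tRt but no w with sRw and t=w.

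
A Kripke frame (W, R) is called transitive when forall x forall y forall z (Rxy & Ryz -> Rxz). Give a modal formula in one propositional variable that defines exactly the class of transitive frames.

The condition is transitivity. The 4 schema □s → □□s defines it.
Suppose □s→□□s is valid. Take Rxy, Ryz and set V(s)={w : Rxw}. Then □s at x, so □□s at x, so □s at y, so s at z, i.e. Rxz.

□s → □□s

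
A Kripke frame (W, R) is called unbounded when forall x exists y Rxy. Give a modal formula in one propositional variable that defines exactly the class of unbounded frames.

□p → ◇p

This is seriality; the standard corresponding axiom is D: □p → ◇p.
Suppose □p→◇p is valid. At any x set V(p)=W. Then □p at x, so ◇p at x, so x has a successor.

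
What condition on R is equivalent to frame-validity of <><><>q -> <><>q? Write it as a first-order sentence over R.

This is a Sahlqvist (Geach-type) schema ◇^3□^0q → □^0◇^2q.
Minimal-valuation argument: fix x; take any y with xR^3y and any z with xR^0z. Set V(q) to the set of worlds R-reachable from y in exactly 0 steps. Then □^0q holds at y, so the antecedent holds at x; validity forces ◇^2q at z, giving a w with zR^2w and yR^0w.
First-order correspondent: forall x forall y (x R^3 y -> exists w (y = w & x R^2 w)).

forall x forall y (x R^3 y -> exists w (y = w & x R^2 w))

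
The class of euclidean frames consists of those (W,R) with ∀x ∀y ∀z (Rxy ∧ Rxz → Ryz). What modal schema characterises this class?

◇r → □◇r

This is the Euclidean property; the standard corresponding axiom is 5: ◇r → □◇r.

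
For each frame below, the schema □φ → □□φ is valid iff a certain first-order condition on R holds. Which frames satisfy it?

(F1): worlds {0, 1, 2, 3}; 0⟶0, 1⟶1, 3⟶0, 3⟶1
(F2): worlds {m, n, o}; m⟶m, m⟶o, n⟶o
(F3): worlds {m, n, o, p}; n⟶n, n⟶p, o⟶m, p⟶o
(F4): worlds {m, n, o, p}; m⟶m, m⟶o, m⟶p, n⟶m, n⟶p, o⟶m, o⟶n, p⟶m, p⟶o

The schema corresponds to transitivity: ∀x ∀y ∀z (Rxy ∧ Ryz → Rxz).
(F1): satisfies the condition.
(F2): satisfies the condition.
(F3): fails — Rnp and Rpo but not Rno.
(F4): fails — Rom and Rmo but not Roo.
Valid on: (F1), (F2).

(F1), (F2)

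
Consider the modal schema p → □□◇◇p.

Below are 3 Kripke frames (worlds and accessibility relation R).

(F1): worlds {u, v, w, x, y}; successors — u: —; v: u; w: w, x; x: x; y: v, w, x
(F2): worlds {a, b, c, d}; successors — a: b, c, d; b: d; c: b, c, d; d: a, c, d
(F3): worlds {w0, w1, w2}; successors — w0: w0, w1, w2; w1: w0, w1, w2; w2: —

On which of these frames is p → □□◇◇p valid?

(F2)

Frame correspondent (Sahlqvist): ∀x ∀z (xR²z → ∃w (x = w ∧ zR²w)) — i.e. a generalized confluence (Geach) condition.
(F1): fails — wR²x but no t with w=t and xR²t.
(F2): ✓.
(F3): fails — w0R²w2 but no w with w0=w and w2R²w.
Valid on: (F2).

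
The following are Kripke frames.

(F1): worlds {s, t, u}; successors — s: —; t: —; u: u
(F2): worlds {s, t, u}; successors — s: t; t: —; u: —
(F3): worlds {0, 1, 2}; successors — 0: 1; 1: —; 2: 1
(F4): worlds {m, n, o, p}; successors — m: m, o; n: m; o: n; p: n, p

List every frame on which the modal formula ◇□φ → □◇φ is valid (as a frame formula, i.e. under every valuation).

(F1)

The schema corresponds to convergence: ∀x ∀y ∀z (Rxy ∧ Rxz → ∃w (Ryw ∧ Rzw)).
(F1): ✓.
(F2): fails — Rst and Rst but t and t have no common successor.
(F3): fails — R01 and R01 but 1 and 1 have no common successor.
(F4): fails — Rmo and Rmm but o and m have no common successor.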